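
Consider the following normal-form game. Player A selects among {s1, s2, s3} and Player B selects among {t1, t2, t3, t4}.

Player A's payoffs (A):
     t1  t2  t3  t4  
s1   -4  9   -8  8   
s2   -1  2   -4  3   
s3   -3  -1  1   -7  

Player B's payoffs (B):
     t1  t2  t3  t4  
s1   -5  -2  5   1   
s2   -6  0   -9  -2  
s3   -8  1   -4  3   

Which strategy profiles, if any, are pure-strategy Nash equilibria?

No pure-strategy Nash equilibrium

Find each player's best response to every opponent strategy; NE are the intersections.
Player A's best responses — vs t1: s2 (payoff -1); vs t2: s1 (payoff 9); vs t3: s3 (payoff 1); vs t4: s1 (payoff 8).
Player B's best responses — vs s1: t3 (payoff 5); vs s2: t2 (payoff 0); vs s3: t4 (payoff 3).
No cell has both players best-responding. For instance, Player A's best reply to t2 is s1, but against s1 Player B prefers t3 over t2.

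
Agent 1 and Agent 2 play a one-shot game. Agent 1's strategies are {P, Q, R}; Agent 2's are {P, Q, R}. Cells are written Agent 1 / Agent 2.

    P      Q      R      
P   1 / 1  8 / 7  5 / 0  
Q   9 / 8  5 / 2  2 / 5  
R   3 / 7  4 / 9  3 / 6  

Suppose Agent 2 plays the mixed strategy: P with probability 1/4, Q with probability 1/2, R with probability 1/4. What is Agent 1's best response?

P

Agent 1's best reply maximizes expected payoff against the mix.
P: (1/4)·1 + (1/2)·8 + (1/4)·5 = 11/2
Q: (1/4)·9 + (1/2)·5 + (1/4)·2 = 21/4
R: (1/4)·3 + (1/2)·4 + (1/4)·3 = 7/2
Highest expected payoff is 11/2, from P.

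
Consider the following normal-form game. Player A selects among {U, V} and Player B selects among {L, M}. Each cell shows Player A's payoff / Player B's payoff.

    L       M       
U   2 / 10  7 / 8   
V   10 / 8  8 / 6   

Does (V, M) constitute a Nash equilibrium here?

No

Holding Player B at M: Player A gets 8 from V, versus 7 from U. No profitable deviation for Player A.
Holding Player A at V: Player B gets 6 from M but could get 8 by switching to L. Player B has a profitable deviation.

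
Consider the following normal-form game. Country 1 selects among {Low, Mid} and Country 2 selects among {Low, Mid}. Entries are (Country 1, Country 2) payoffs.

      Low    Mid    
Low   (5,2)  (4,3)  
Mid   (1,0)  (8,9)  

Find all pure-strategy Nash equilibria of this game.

(Mid, Mid)

Find each player's best response to every opponent strategy; NE are the intersections.
Country 1's best responses — vs Low: Low (payoff 5); vs Mid: Mid (payoff 8).
Country 2's best responses — vs Low: Mid (payoff 3); vs Mid: Mid (payoff 9).
The only mutual best response is (Mid, Mid); neither player gains by switching there.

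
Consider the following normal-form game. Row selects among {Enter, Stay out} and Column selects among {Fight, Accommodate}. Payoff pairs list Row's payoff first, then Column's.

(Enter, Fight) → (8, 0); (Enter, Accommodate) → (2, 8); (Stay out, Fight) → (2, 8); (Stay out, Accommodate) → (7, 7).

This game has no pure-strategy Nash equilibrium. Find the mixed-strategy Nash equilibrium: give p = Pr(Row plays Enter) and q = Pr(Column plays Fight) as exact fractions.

p = 1/9, q = 5/11

Each player's mixing probability is pinned down by making the *other* player indifferent.
Column indifferent between Fight and Accommodate: p·0 + (1−p)·8 = p·8 + (1−p)·7 ⟹ 8 + (-8)p = 7 + 1p ⟹ p = 1/9.
Row indifferent between Enter and Stay out: q·8 + (1−q)·2 = q·2 + (1−q)·7 ⟹ 2 + 6q = 7 + (-5)q ⟹ q = 5/11.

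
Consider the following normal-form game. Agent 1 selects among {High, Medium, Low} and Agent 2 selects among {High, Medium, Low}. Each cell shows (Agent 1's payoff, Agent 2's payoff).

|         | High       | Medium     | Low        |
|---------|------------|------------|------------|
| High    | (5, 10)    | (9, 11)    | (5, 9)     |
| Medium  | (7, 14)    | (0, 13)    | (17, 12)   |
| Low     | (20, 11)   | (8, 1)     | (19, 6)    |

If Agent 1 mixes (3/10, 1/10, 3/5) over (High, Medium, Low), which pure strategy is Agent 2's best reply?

Agent 2's best reply maximizes expected payoff against the mix.
High: (3/10)·10 + (1/10)·14 + (3/5)·11 = 11
Medium: (3/10)·11 + (1/10)·13 + (3/5)·1 = 26/5
Low: (3/10)·9 + (1/10)·12 + (3/5)·6 = 15/2
Highest expected payoff is 11, from High.

High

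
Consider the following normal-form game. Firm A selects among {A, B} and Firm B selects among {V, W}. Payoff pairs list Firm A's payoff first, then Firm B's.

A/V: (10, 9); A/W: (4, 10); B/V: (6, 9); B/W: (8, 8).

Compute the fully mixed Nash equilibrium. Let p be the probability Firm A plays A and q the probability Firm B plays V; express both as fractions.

Each player's mixing probability is pinned down by making the *other* player indifferent.
Firm B indifferent between V and W: p·9 + (1−p)·9 = p·10 + (1−p)·8 ⟹ 9 + 0p = 8 + 2p ⟹ p = 1/2.
Firm A indifferent between A and B: q·10 + (1−q)·4 = q·6 + (1−q)·8 ⟹ 4 + 6q = 8 + (-2)q ⟹ q = 1/2.

p = 1/2, q = 1/2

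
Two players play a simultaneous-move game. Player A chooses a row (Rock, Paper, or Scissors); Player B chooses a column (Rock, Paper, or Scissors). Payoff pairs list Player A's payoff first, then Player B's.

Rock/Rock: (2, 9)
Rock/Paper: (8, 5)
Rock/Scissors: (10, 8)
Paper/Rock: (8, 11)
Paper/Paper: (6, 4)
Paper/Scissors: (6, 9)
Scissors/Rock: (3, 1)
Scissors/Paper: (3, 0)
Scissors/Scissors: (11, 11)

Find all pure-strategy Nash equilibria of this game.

(Paper, Rock) and (Scissors, Scissors)

Find each player's best response to every opponent strategy; NE are the intersections.
Player A's best responses — vs Rock: Paper (payoff 8); vs Paper: Rock (payoff 8); vs Scissors: Scissors (payoff 11).
Player B's best responses — vs Rock: Rock (payoff 9); vs Paper: Rock (payoff 11); vs Scissors: Scissors (payoff 11).
Mutual best responses occur at (Paper, Rock) and (Scissors, Scissors); at each, neither player gains by switching.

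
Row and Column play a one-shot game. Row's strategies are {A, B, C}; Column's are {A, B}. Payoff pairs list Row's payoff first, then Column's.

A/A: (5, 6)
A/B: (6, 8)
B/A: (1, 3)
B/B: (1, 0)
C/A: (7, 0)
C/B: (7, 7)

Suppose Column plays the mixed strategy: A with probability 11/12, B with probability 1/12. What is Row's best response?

Compute Row's expected payoff from each pure strategy against the given mix.
A: (11/12)·5 + (1/12)·6 = 61/12
B: (11/12)·1 + (1/12)·1 = 1
C: (11/12)·7 + (1/12)·7 = 7
Highest expected payoff is 7, from C.

C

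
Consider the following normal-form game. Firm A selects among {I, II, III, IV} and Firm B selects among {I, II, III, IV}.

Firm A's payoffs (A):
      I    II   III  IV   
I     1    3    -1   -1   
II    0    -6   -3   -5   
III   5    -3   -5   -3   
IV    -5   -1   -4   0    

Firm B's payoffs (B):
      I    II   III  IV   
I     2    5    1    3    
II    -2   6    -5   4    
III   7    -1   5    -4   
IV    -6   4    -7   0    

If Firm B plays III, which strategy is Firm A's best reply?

I

With Firm B fixed at III, Firm A's payoffs are: I → -1, II → -3, III → -5, IV → -4.
The maximum is -1, achieved by I.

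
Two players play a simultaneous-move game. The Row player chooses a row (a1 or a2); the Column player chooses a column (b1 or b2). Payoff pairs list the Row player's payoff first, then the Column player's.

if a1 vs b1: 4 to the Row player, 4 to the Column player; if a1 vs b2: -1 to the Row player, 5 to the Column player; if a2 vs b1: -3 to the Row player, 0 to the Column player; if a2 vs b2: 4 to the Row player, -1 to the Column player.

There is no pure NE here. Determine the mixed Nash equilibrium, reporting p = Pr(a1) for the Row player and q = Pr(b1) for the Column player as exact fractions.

p = 1/2, q = 5/12

In a mixed NE each player is indifferent between their pure strategies, so the opponent's mix sets the indifference.
The Column player indifferent between b1 and b2: p·4 + (1−p)·0 = p·5 + (1−p)·(-1) ⟹ 0 + 4p = (-1) + 6p ⟹ p = 1/2.
The Row player indifferent between a1 and a2: q·4 + (1−q)·(-1) = q·(-3) + (1−q)·4 ⟹ (-1) + 5q = 4 + (-7)q ⟹ q = 5/12.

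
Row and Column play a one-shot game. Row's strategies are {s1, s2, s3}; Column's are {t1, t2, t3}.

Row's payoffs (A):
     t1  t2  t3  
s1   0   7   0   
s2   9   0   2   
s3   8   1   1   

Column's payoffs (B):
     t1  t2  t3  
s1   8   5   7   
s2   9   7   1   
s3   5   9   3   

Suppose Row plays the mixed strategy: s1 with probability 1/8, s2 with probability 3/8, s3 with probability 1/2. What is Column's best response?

Column's best reply maximizes expected payoff against the mix.
t1: (1/8)·8 + (3/8)·9 + (1/2)·5 = 55/8
t2: (1/8)·5 + (3/8)·7 + (1/2)·9 = 31/4
t3: (1/8)·7 + (3/8)·1 + (1/2)·3 = 11/4
Highest expected payoff is 31/4, from t2.

t2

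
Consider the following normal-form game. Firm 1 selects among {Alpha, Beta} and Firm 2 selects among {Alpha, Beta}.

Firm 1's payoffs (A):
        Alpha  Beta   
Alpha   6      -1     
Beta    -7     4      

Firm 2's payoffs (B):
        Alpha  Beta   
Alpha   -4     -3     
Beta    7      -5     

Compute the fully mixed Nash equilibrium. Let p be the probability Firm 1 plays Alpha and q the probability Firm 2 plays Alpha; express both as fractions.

p = 12/13, q = 5/18

Each player's mixing probability is pinned down by making the *other* player indifferent.
Firm 2 indifferent between Alpha and Beta: p·(-4) + (1−p)·7 = p·(-3) + (1−p)·(-5) ⟹ 7 + (-11)p = (-5) + 2p ⟹ p = 12/13.
Firm 1 indifferent between Alpha and Beta: q·6 + (1−q)·(-1) = q·(-7) + (1−q)·4 ⟹ (-1) + 7q = 4 + (-11)q ⟹ q = 5/18.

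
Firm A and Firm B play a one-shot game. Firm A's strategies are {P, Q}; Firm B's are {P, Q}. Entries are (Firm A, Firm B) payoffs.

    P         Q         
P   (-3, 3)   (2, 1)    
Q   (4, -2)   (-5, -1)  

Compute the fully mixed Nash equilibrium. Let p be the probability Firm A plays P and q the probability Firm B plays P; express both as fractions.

p = 1/3, q = 1/2

In a mixed NE each player is indifferent between their pure strategies, so the opponent's mix sets the indifference.
Firm B indifferent between P and Q: p·3 + (1−p)·(-2) = p·1 + (1−p)·(-1) ⟹ (-2) + 5p = (-1) + 2p ⟹ p = 1/3.
Firm A indifferent between P and Q: q·(-3) + (1−q)·2 = q·4 + (1−q)·(-5) ⟹ 2 + (-5)q = (-5) + 9q ⟹ q = 1/2.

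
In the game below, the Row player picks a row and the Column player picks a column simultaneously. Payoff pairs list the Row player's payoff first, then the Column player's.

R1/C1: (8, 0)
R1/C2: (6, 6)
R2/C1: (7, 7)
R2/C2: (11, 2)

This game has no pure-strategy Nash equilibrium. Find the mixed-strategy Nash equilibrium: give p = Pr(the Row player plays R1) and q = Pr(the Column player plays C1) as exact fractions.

Each player's mixing probability is pinned down by making the *other* player indifferent.
The Column player indifferent between C1 and C2: p·0 + (1−p)·7 = p·6 + (1−p)·2 ⟹ 7 + (-7)p = 2 + 4p ⟹ p = 5/11.
The Row player indifferent between R1 and R2: q·8 + (1−q)·6 = q·7 + (1−q)·11 ⟹ 6 + 2q = 11 + (-4)q ⟹ q = 5/6.

p = 5/11, q = 5/6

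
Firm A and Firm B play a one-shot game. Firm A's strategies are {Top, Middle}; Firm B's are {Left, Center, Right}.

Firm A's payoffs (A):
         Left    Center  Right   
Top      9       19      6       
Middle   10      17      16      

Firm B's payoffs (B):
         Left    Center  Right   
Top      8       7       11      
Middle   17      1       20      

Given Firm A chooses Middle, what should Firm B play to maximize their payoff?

Right

With Firm A fixed at Middle, Firm B's payoffs are: Left → 17, Center → 1, Right → 20.
The maximum is 20, achieved by Right.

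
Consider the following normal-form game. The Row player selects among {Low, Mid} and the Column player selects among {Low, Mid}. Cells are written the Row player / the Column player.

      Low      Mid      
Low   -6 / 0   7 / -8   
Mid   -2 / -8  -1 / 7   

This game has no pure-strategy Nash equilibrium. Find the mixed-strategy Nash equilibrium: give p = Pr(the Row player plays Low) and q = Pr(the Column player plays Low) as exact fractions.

In a mixed NE each player is indifferent between their pure strategies, so the opponent's mix sets the indifference.
The Column player indifferent between Low and Mid: p·0 + (1−p)·(-8) = p·(-8) + (1−p)·7 ⟹ (-8) + 8p = 7 + (-15)p ⟹ p = 15/23.
The Row player indifferent between Low and Mid: q·(-6) + (1−q)·7 = q·(-2) + (1−q)·(-1) ⟹ 7 + (-13)q = (-1) + (-1)q ⟹ q = 2/3.

p = 15/23, q = 2/3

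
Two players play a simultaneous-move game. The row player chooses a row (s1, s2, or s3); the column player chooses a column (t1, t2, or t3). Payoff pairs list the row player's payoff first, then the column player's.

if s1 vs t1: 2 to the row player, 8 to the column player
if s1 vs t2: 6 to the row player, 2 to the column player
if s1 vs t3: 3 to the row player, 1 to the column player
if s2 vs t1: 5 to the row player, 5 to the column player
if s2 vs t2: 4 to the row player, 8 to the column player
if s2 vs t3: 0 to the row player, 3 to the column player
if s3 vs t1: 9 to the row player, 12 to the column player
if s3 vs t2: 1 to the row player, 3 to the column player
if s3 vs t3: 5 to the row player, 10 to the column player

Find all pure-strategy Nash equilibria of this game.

A profile is a Nash equilibrium when each player is best-responding to the other.
The row player's best responses — vs t1: s3 (payoff 9); vs t2: s1 (payoff 6); vs t3: s3 (payoff 5).
The column player's best responses — vs s1: t1 (payoff 8); vs s2: t2 (payoff 8); vs s3: t1 (payoff 12).
The only mutual best response is (s3, t1); neither player gains by switching there.

(s3, t1)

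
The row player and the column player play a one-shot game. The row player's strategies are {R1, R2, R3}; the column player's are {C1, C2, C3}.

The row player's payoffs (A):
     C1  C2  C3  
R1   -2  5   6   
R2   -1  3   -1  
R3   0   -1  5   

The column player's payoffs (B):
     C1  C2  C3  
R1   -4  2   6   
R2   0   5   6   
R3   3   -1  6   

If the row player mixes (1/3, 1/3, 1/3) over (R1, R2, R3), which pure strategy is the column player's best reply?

The column player's best reply maximizes expected payoff against the mix.
C1: (1/3)·(-4) + (1/3)·0 + (1/3)·3 = -1/3
C2: (1/3)·2 + (1/3)·5 + (1/3)·(-1) = 2
C3: (1/3)·6 + (1/3)·6 + (1/3)·6 = 6
Highest expected payoff is 6, from C3.

C3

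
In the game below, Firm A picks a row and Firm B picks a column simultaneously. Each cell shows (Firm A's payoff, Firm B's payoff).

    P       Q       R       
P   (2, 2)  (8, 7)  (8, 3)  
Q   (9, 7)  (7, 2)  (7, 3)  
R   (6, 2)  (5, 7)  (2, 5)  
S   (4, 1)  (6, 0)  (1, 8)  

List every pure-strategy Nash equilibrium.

(P, Q) and (Q, P)

Check mutual best responses: a cell is a NE iff neither player can gain by unilaterally deviating.
Firm A's best responses — vs P: Q (payoff 9); vs Q: P (payoff 8); vs R: P (payoff 8).
Firm B's best responses — vs P: Q (payoff 7); vs Q: P (payoff 7); vs R: Q (payoff 7); vs S: R (payoff 8).
Mutual best responses occur at (P, Q) and (Q, P); at each, neither player gains by switching.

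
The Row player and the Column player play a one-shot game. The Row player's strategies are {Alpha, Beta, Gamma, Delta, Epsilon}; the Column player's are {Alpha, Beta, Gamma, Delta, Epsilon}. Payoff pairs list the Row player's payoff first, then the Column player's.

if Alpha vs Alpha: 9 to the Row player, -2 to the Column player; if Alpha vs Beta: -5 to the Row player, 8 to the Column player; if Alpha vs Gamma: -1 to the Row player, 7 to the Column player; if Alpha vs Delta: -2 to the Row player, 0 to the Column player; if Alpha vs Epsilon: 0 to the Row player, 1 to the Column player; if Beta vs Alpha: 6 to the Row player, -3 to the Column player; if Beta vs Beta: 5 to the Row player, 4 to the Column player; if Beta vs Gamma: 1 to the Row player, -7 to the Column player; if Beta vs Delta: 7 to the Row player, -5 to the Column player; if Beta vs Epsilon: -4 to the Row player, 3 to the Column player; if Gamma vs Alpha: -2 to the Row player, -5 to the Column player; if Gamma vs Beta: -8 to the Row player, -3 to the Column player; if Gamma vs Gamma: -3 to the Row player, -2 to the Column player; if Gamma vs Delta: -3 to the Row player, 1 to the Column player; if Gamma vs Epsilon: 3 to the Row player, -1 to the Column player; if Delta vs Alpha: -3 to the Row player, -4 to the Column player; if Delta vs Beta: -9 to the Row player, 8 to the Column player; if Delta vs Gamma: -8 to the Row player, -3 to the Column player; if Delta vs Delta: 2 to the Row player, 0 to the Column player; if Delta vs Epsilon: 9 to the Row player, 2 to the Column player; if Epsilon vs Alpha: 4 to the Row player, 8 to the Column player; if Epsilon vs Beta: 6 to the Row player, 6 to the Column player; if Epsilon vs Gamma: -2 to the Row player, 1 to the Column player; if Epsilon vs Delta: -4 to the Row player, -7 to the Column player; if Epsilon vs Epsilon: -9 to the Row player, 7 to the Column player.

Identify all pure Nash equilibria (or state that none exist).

None

Check mutual best responses: a cell is a NE iff neither player can gain by unilaterally deviating.
The Row player's best responses — vs Alpha: Alpha (payoff 9); vs Beta: Epsilon (payoff 6); vs Gamma: Beta (payoff 1); vs Delta: Beta (payoff 7); vs Epsilon: Delta (payoff 9).
The Column player's best responses — vs Alpha: Beta (payoff 8); vs Beta: Beta (payoff 4); vs Gamma: Delta (payoff 1); vs Delta: Beta (payoff 8); vs Epsilon: Alpha (payoff 8).
No cell has both players best-responding. For instance, the Row player's best reply to Gamma is Beta, but against Beta the Column player prefers Beta over Gamma.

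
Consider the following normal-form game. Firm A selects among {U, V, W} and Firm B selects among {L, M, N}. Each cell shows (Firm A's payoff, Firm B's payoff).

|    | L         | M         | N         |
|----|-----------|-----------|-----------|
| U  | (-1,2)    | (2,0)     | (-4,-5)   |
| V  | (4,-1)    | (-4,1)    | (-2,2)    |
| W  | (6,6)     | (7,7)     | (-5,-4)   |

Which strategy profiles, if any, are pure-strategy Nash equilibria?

(V, N) and (W, M)

A profile is a Nash equilibrium when each player is best-responding to the other.
Firm A's best responses — vs L: W (payoff 6); vs M: W (payoff 7); vs N: V (payoff -2).
Firm B's best responses — vs U: L (payoff 2); vs V: N (payoff 2); vs W: M (payoff 7).
Mutual best responses occur at (V, N) and (W, M); at each, neither player gains by switching.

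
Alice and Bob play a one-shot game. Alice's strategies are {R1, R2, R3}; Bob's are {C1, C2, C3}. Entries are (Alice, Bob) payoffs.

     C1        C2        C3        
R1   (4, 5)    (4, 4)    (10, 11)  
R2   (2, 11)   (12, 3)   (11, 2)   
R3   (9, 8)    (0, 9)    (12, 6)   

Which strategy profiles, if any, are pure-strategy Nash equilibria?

None

Find each player's best response to every opponent strategy; NE are the intersections.
Alice's best responses — vs C1: R3 (payoff 9); vs C2: R2 (payoff 12); vs C3: R3 (payoff 12).
Bob's best responses — vs R1: C3 (payoff 11); vs R2: C1 (payoff 11); vs R3: C2 (payoff 9).
No cell has both players best-responding. For instance, Alice's best reply to C1 is R3, but against R3 Bob prefers C2 over C1.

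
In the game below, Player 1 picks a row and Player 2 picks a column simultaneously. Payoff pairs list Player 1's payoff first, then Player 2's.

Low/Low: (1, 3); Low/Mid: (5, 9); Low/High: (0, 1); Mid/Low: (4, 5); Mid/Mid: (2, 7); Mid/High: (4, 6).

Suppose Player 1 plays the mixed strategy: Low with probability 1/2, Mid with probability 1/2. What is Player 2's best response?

Mid

Player 2's best reply maximizes expected payoff against the mix.
Low: (1/2)·3 + (1/2)·5 = 4
Mid: (1/2)·9 + (1/2)·7 = 8
High: (1/2)·1 + (1/2)·6 = 7/2
Highest expected payoff is 8, from Mid.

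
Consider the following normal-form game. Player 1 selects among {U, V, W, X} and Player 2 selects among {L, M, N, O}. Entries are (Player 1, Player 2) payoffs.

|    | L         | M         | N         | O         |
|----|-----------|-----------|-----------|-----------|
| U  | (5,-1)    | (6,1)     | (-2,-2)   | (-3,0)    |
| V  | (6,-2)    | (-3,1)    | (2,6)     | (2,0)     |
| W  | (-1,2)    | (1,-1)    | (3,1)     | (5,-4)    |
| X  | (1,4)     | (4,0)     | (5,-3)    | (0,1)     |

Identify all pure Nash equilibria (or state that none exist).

(U, M)

A profile is a Nash equilibrium when each player is best-responding to the other.
Player 1's best responses — vs L: V (payoff 6); vs M: U (payoff 6); vs N: X (payoff 5); vs O: W (payoff 5).
Player 2's best responses — vs U: M (payoff 1); vs V: N (payoff 6); vs W: L (payoff 2); vs X: L (payoff 4).
The only mutual best response is (U, M); neither player gains by switching there.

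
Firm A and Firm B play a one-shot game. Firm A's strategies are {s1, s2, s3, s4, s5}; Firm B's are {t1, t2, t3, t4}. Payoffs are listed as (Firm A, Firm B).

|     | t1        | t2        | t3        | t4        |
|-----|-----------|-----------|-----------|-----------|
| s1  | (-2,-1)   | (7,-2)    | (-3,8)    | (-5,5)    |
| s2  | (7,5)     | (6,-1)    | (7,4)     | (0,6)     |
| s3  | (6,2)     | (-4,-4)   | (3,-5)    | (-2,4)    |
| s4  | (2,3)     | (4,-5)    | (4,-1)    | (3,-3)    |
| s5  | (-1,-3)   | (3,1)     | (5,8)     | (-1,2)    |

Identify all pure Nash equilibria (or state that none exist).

A profile is a Nash equilibrium when each player is best-responding to the other.
Firm A's best responses — vs t1: s2 (payoff 7); vs t2: s1 (payoff 7); vs t3: s2 (payoff 7); vs t4: s4 (payoff 3).
Firm B's best responses — vs s1: t3 (payoff 8); vs s2: t4 (payoff 6); vs s3: t4 (payoff 4); vs s4: t1 (payoff 3); vs s5: t3 (payoff 8).
No cell has both players best-responding. For instance, Firm A's best reply to t4 is s4, but against s4 Firm B prefers t1 over t4.

There is no pure-strategy Nash equilibrium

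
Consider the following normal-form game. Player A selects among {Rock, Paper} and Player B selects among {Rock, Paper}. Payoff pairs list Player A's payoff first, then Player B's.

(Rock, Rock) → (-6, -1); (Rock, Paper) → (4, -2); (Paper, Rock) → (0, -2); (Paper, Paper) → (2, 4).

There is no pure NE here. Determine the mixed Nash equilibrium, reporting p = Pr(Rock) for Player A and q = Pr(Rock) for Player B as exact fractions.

p = 6/7, q = 1/4

In a mixed NE each player is indifferent between their pure strategies, so the opponent's mix sets the indifference.
Player B indifferent between Rock and Paper: p·(-1) + (1−p)·(-2) = p·(-2) + (1−p)·4 ⟹ (-2) + 1p = 4 + (-6)p ⟹ p = 6/7.
Player A indifferent between Rock and Paper: q·(-6) + (1−q)·4 = q·0 + (1−q)·2 ⟹ 4 + (-10)q = 2 + (-2)q ⟹ q = 1/4.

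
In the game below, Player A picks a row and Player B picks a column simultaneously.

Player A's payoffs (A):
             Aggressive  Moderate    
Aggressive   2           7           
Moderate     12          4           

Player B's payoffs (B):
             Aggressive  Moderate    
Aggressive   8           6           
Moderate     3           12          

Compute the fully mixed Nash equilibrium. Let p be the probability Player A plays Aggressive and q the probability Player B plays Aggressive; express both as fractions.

p = 9/11, q = 3/13

Each player's mixing probability is pinned down by making the *other* player indifferent.
Player B indifferent between Aggressive and Moderate: p·8 + (1−p)·3 = p·6 + (1−p)·12 ⟹ 3 + 5p = 12 + (-6)p ⟹ p = 9/11.
Player A indifferent between Aggressive and Moderate: q·2 + (1−q)·7 = q·12 + (1−q)·4 ⟹ 7 + (-5)q = 4 + 8q ⟹ q = 3/13.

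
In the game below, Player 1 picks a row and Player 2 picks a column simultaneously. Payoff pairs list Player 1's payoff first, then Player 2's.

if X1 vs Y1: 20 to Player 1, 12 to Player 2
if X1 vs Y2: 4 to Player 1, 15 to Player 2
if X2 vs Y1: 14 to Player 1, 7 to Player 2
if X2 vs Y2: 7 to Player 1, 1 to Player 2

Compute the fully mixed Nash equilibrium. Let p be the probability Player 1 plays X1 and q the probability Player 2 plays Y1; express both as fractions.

In a mixed NE each player is indifferent between their pure strategies, so the opponent's mix sets the indifference.
Player 2 indifferent between Y1 and Y2: p·12 + (1−p)·7 = p·15 + (1−p)·1 ⟹ 7 + 5p = 1 + 14p ⟹ p = 2/3.
Player 1 indifferent between X1 and X2: q·20 + (1−q)·4 = q·14 + (1−q)·7 ⟹ 4 + 16q = 7 + 7q ⟹ q = 1/3.

p = 2/3, q = 1/3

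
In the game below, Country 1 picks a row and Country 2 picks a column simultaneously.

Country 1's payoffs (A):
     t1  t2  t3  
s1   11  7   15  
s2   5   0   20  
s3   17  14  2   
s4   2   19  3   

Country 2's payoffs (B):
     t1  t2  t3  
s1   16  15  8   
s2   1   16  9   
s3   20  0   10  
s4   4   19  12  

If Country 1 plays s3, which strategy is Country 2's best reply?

t1

With Country 1 fixed at s3, Country 2's payoffs are: t1 → 20, t2 → 0, t3 → 10.
The maximum is 20, achieved by t1.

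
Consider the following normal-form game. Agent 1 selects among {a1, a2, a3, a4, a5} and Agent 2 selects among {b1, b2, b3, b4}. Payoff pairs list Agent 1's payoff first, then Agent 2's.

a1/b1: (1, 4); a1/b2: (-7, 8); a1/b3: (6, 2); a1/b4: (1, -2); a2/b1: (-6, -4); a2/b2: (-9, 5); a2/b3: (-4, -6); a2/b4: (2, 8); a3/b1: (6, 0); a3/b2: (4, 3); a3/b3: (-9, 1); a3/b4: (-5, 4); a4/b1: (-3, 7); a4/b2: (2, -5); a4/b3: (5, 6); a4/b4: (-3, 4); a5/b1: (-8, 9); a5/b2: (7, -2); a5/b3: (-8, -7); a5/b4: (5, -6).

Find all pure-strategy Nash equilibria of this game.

A profile is a Nash equilibrium when each player is best-responding to the other.
Agent 1's best responses — vs b1: a3 (payoff 6); vs b2: a5 (payoff 7); vs b3: a1 (payoff 6); vs b4: a5 (payoff 5).
Agent 2's best responses — vs a1: b2 (payoff 8); vs a2: b4 (payoff 8); vs a3: b4 (payoff 4); vs a4: b1 (payoff 7); vs a5: b1 (payoff 9).
No cell has both players best-responding. For instance, Agent 1's best reply to b1 is a3, but against a3 Agent 2 prefers b4 over b1.

No pure-strategy Nash equilibrium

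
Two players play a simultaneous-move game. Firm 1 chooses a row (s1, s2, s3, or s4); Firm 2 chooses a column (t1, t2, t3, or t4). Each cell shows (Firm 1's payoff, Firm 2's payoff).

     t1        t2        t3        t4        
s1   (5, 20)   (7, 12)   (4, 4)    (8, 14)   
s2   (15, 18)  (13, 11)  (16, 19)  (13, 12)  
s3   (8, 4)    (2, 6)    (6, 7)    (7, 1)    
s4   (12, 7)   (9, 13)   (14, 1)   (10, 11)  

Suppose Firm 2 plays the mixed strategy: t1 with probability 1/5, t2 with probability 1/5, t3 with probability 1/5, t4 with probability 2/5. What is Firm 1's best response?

s2

Firm 1's best reply maximizes expected payoff against the mix.
s1: (1/5)·5 + (1/5)·7 + (1/5)·4 + (2/5)·8 = 32/5
s2: (1/5)·15 + (1/5)·13 + (1/5)·16 + (2/5)·13 = 14
s3: (1/5)·8 + (1/5)·2 + (1/5)·6 + (2/5)·7 = 6
s4: (1/5)·12 + (1/5)·9 + (1/5)·14 + (2/5)·10 = 11
Highest expected payoff is 14, from s2.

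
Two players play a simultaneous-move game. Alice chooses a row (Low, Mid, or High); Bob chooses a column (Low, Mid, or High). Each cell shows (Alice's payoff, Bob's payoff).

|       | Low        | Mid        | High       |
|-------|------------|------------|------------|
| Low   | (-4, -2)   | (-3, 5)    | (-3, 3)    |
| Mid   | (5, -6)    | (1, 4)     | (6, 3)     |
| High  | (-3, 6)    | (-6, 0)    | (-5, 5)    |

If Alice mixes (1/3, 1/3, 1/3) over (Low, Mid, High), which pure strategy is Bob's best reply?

Bob's best reply maximizes expected payoff against the mix.
Low: (1/3)·(-2) + (1/3)·(-6) + (1/3)·6 = -2/3
Mid: (1/3)·5 + (1/3)·4 + (1/3)·0 = 3
High: (1/3)·3 + (1/3)·3 + (1/3)·5 = 11/3
Highest expected payoff is 11/3, from High.

High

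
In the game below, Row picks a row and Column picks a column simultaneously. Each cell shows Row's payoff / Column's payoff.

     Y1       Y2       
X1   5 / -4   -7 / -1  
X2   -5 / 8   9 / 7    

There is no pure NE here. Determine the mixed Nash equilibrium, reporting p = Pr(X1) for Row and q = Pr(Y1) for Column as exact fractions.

p = 1/4, q = 8/13

Each player's mixing probability is pinned down by making the *other* player indifferent.
Column indifferent between Y1 and Y2: p·(-4) + (1−p)·8 = p·(-1) + (1−p)·7 ⟹ 8 + (-12)p = 7 + (-8)p ⟹ p = 1/4.
Row indifferent between X1 and X2: q·5 + (1−q)·(-7) = q·(-5) + (1−q)·9 ⟹ (-7) + 12q = 9 + (-14)q ⟹ q = 8/13.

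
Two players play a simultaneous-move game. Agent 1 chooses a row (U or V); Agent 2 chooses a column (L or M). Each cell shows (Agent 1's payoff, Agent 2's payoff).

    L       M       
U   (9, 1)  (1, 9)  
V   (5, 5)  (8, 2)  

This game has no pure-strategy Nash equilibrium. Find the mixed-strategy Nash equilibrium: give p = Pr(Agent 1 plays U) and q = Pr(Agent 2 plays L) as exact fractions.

p = 3/11, q = 7/11

Each player's mixing probability is pinned down by making the *other* player indifferent.
Agent 2 indifferent between L and M: p·1 + (1−p)·5 = p·9 + (1−p)·2 ⟹ 5 + (-4)p = 2 + 7p ⟹ p = 3/11.
Agent 1 indifferent between U and V: q·9 + (1−q)·1 = q·5 + (1−q)·8 ⟹ 1 + 8q = 8 + (-3)q ⟹ q = 7/11.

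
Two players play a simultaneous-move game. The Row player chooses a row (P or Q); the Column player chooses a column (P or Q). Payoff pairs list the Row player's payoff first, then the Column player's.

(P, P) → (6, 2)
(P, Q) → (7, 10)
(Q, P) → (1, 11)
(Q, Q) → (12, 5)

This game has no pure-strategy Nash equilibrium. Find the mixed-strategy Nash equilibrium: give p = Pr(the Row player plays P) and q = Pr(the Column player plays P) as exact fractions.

Each player's mixing probability is pinned down by making the *other* player indifferent.
The Column player indifferent between P and Q: p·2 + (1−p)·11 = p·10 + (1−p)·5 ⟹ 11 + (-9)p = 5 + 5p ⟹ p = 3/7.
The Row player indifferent between P and Q: q·6 + (1−q)·7 = q·1 + (1−q)·12 ⟹ 7 + (-1)q = 12 + (-11)q ⟹ q = 1/2.

p = 3/7, q = 1/2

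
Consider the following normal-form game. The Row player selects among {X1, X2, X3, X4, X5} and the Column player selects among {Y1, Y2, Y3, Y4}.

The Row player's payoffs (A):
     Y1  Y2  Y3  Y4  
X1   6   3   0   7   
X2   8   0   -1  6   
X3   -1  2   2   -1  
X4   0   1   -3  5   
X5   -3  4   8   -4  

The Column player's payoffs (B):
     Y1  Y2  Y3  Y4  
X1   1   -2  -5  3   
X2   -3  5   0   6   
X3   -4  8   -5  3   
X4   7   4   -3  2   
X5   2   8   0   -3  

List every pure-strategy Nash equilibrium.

A profile is a Nash equilibrium when each player is best-responding to the other.
The Row player's best responses — vs Y1: X2 (payoff 8); vs Y2: X5 (payoff 4); vs Y3: X5 (payoff 8); vs Y4: X1 (payoff 7).
The Column player's best responses — vs X1: Y4 (payoff 3); vs X2: Y4 (payoff 6); vs X3: Y2 (payoff 8); vs X4: Y1 (payoff 7); vs X5: Y2 (payoff 8).
Mutual best responses occur at (X1, Y4) and (X5, Y2); at each, neither player gains by switching.

(X1, Y4) and (X5, Y2)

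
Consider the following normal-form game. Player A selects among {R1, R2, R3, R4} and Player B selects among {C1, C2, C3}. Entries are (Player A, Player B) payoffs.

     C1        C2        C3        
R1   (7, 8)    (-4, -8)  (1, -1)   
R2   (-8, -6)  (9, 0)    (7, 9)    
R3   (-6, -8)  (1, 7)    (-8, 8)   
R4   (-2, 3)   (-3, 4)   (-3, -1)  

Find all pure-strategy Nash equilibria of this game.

(R1, C1) and (R2, C3)

Find each player's best response to every opponent strategy; NE are the intersections.
Player A's best responses — vs C1: R1 (payoff 7); vs C2: R2 (payoff 9); vs C3: R2 (payoff 7).
Player B's best responses — vs R1: C1 (payoff 8); vs R2: C3 (payoff 9); vs R3: C3 (payoff 8); vs R4: C2 (payoff 4).
Mutual best responses occur at (R1, C1) and (R2, C3); at each, neither player gains by switching.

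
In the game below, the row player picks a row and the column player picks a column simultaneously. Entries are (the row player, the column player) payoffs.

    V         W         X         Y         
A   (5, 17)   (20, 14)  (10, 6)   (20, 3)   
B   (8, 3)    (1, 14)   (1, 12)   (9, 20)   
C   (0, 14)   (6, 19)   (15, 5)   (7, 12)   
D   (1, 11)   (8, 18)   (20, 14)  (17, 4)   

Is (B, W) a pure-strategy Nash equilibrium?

No

Holding the column player at W: the row player gets 1 from B but could get 20 by switching to A. The row player has a profitable deviation.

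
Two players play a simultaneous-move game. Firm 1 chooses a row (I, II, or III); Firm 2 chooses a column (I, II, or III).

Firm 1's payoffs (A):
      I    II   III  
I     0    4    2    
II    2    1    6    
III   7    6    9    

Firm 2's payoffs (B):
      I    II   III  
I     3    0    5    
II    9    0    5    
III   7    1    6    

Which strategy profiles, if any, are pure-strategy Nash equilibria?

Find each player's best response to every opponent strategy; NE are the intersections.
Firm 1's best responses — vs I: III (payoff 7); vs II: III (payoff 6); vs III: III (payoff 9).
Firm 2's best responses — vs I: III (payoff 5); vs II: I (payoff 9); vs III: I (payoff 7).
The only mutual best response is (III, I); neither player gains by switching there.

(III, I)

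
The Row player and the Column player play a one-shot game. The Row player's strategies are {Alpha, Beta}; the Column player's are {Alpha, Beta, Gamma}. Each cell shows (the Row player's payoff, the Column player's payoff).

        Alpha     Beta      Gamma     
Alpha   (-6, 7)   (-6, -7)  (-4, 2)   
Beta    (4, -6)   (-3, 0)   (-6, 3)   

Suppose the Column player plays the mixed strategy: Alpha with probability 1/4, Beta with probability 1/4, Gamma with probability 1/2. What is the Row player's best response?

Beta

Compute the Row player's expected payoff from each pure strategy against the given mix.
Alpha: (1/4)·(-6) + (1/4)·(-6) + (1/2)·(-4) = -5
Beta: (1/4)·4 + (1/4)·(-3) + (1/2)·(-6) = -11/4
Highest expected payoff is -11/4, from Beta.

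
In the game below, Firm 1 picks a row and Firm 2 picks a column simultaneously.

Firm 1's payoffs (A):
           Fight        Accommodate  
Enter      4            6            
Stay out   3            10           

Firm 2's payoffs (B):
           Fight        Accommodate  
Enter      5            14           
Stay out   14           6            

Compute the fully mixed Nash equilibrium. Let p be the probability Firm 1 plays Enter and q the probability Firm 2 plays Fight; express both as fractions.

p = 8/17, q = 4/5

In a mixed NE each player is indifferent between their pure strategies, so the opponent's mix sets the indifference.
Firm 2 indifferent between Fight and Accommodate: p·5 + (1−p)·14 = p·14 + (1−p)·6 ⟹ 14 + (-9)p = 6 + 8p ⟹ p = 8/17.
Firm 1 indifferent between Enter and Stay out: q·4 + (1−q)·6 = q·3 + (1−q)·10 ⟹ 6 + (-2)q = 10 + (-7)q ⟹ q = 4/5.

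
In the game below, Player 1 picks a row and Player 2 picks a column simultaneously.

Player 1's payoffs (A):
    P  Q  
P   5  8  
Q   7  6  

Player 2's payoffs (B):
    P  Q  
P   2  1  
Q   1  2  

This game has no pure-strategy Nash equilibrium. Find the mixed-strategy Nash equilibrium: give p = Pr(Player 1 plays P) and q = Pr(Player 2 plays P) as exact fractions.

p = 1/2, q = 1/2

In a mixed NE each player is indifferent between their pure strategies, so the opponent's mix sets the indifference.
Player 2 indifferent between P and Q: p·2 + (1−p)·1 = p·1 + (1−p)·2 ⟹ 1 + 1p = 2 + (-1)p ⟹ p = 1/2.
Player 1 indifferent between P and Q: q·5 + (1−q)·8 = q·7 + (1−q)·6 ⟹ 8 + (-3)q = 6 + 1q ⟹ q = 1/2.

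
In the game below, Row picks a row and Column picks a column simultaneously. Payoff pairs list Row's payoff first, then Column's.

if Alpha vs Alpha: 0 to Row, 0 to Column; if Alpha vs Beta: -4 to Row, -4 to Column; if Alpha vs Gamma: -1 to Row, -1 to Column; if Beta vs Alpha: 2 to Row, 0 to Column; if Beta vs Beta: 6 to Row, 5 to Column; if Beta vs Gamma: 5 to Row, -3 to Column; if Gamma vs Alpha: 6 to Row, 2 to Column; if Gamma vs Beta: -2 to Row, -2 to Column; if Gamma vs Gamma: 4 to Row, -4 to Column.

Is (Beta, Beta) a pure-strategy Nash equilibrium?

Yes

Holding Column at Beta: Row gets 6 from Beta, versus -4 from Alpha, -2 from Gamma. No profitable deviation for Row.
Holding Row at Beta: Column gets 5 from Beta, versus 0 from Alpha, -3 from Gamma. No profitable deviation for Column either.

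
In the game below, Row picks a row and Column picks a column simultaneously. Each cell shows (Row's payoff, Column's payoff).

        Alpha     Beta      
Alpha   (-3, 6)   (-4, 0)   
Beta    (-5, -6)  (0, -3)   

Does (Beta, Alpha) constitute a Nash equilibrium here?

Holding Column at Alpha: Row gets -5 from Beta but could get -3 by switching to Alpha. Row has a profitable deviation.

No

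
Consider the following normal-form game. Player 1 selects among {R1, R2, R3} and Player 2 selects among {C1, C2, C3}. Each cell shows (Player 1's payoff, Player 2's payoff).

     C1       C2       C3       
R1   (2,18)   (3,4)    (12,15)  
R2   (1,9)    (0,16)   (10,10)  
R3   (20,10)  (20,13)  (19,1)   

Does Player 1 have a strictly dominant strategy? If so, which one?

R3

Check whether one of Player 1's strategies beats all alternatives regardless of what the opponent does.
R3 strictly dominates: vs C1: 20 > each of {2, 1}; vs C2: 20 > each of {3, 0}; vs C3: 19 > each of {12, 10}.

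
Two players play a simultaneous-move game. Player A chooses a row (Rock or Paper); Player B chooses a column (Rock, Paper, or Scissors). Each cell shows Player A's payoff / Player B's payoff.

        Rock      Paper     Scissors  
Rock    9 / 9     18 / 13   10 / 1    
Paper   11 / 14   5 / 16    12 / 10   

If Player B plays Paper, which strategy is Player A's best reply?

With Player B fixed at Paper, Player A's payoffs are: Rock → 18, Paper → 5.
The maximum is 18, achieved by Rock.

Rock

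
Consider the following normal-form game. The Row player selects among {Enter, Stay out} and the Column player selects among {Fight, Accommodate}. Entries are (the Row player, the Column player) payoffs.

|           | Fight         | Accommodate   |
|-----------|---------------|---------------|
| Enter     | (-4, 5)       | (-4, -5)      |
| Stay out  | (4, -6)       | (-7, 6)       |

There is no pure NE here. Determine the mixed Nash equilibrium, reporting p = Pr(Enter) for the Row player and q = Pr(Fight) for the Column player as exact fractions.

p = 6/11, q = 3/11

Each player's mixing probability is pinned down by making the *other* player indifferent.
The Column player indifferent between Fight and Accommodate: p·5 + (1−p)·(-6) = p·(-5) + (1−p)·6 ⟹ (-6) + 11p = 6 + (-11)p ⟹ p = 6/11.
The Row player indifferent between Enter and Stay out: q·(-4) + (1−q)·(-4) = q·4 + (1−q)·(-7) ⟹ (-4) + 0q = (-7) + 11q ⟹ q = 3/11.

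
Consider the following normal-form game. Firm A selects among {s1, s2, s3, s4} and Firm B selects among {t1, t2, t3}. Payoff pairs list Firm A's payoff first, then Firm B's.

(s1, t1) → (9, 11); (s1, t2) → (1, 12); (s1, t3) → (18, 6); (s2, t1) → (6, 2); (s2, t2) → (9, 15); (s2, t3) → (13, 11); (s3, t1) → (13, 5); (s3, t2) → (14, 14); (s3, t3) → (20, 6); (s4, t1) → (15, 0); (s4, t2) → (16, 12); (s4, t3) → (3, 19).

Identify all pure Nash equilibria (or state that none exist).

A profile is a Nash equilibrium when each player is best-responding to the other.
Firm A's best responses — vs t1: s4 (payoff 15); vs t2: s4 (payoff 16); vs t3: s3 (payoff 20).
Firm B's best responses — vs s1: t2 (payoff 12); vs s2: t2 (payoff 15); vs s3: t2 (payoff 14); vs s4: t3 (payoff 19).
No cell has both players best-responding. For instance, Firm A's best reply to t1 is s4, but against s4 Firm B prefers t3 over t1.

There is no pure-strategy Nash equilibrium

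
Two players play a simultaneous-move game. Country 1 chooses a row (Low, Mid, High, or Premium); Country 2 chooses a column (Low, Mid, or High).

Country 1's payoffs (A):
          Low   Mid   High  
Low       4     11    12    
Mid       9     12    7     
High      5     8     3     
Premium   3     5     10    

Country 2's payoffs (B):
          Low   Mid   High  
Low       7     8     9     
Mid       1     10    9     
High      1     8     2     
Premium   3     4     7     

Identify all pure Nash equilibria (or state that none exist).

Check mutual best responses: a cell is a NE iff neither player can gain by unilaterally deviating.
Country 1's best responses — vs Low: Mid (payoff 9); vs Mid: Mid (payoff 12); vs High: Low (payoff 12).
Country 2's best responses — vs Low: High (payoff 9); vs Mid: Mid (payoff 10); vs High: Mid (payoff 8); vs Premium: High (payoff 7).
Mutual best responses occur at (Low, High) and (Mid, Mid); at each, neither player gains by switching.

(Low, High) and (Mid, Mid)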